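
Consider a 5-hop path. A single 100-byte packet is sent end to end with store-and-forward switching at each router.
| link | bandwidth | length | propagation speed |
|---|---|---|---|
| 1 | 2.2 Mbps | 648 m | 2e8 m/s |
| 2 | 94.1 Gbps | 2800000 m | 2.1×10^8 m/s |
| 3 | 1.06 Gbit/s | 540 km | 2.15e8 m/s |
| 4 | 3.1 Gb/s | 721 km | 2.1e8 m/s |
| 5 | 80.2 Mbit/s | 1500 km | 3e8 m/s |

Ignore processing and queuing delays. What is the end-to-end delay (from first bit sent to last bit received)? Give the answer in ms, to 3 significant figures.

24.7 ms

L = 100 × 8 = 800 bits.
Transmission delays (L/R per hop): 0.363636, 8.50159e-06, 0.000754717, 0.000258065, 0.00997506 ms; sum = 0.374633 ms.
Propagation delays (d/s per hop): 0.00324, 13.3333, 2.51163, 3.43333, 5 ms; sum = 24.2815 ms.
End-to-end = 24.7 ms.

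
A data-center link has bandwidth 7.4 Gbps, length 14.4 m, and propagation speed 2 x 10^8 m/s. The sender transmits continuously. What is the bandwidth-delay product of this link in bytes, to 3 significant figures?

Propagation delay = 14.4 / 200000000 = 7.2e-08 s.
BDP = R × t_prop = 7400000000 × 7.2e-08 = 532.8 bits.
In bytes: 532.8/8 = 66.6 bytes.

66.6 bytes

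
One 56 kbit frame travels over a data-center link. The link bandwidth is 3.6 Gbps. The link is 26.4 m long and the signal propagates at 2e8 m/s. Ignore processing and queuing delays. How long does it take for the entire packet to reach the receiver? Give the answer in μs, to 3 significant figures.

L = 56000 bits.
Transmission delay = L/R = 56000 / 3600000000 = 15.5556 μs.
Propagation delay = d/s = 26.4 m / 200000000 m/s = 0.132 μs.
Total = 15.7 μs.

15.7 μs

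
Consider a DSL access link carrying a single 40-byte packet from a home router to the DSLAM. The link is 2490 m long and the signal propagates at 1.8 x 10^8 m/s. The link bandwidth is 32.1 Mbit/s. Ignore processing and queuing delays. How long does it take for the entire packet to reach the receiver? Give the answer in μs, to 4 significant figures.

L = 40 × 8 = 320 bits.
Transmission delay = L/R = 320 / 32100000 = 9.96885 μs.
Propagation delay = d/s = 2490 m / 180000000 m/s = 13.8333 μs.
Total = 23.80 μs.

23.80 μs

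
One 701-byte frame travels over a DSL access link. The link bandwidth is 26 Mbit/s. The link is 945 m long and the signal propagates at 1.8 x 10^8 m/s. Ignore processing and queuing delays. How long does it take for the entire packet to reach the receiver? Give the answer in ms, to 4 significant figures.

L = 701 × 8 = 5608 bits.
Transmission delay = L/R = 5608 / 26000000 = 0.215692 ms.
Propagation delay = d/s = 945 m / 180000000 m/s = 0.00525 ms.
Total = 0.2209 ms.

0.2209 ms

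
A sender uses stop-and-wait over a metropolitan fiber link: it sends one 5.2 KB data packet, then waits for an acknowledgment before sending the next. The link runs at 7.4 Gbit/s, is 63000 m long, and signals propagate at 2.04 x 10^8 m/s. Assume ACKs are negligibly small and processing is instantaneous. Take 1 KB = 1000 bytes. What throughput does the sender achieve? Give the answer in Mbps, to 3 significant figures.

66.7 Mbps

t_tx = L/R = 41600/7400000000 = 5.62162e-06 s.
t_prop = 63000/204000000 = 0.000308824 s; RTT = 0.000617647 s.
Cycle = t_tx + RTT = 0.000623269 s.
Throughput = L / cycle = 41600 / 0.000623269 = 66.7 Mbps.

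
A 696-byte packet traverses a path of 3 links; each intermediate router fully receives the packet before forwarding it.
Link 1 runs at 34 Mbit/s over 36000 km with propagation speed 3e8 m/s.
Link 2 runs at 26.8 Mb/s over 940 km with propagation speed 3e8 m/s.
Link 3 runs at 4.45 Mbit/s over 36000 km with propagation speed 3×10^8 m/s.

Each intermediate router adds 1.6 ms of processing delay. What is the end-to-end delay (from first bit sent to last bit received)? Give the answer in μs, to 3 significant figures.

L = 696 × 8 = 5568 bits.
Transmission delays (L/R per hop): 163.765, 207.761, 1251.24 μs; sum = 1622.76 μs.
Propagation delays (d/s per hop): 120000, 3133.33, 120000 μs; sum = 243133 μs.
Processing at 2 router(s): 2 × 1.6 ms = 3200 μs.
End-to-end = 248000 μs.

248000 μs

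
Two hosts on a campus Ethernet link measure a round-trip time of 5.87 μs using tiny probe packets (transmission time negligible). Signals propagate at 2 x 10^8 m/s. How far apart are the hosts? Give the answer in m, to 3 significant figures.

587 m

One-way propagation = RTT/2 = 2.935 μs.
d = s × t = 200000000 × 2.935e-06 = 587 m.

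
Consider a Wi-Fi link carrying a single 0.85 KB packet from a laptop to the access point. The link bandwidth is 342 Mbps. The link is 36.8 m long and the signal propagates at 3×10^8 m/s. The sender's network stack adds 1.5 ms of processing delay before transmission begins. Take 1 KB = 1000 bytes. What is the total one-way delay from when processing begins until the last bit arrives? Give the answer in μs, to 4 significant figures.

1520 μs

L = 6800 bits.
Transmission delay = L/R = 6800 / 342000000 = 19.883 μs.
Propagation delay = d/s = 36.8 m / 300000000 m/s = 0.122667 μs.
Plus processing delay 1.5 ms = 1500 μs.
Total = 1520 μs.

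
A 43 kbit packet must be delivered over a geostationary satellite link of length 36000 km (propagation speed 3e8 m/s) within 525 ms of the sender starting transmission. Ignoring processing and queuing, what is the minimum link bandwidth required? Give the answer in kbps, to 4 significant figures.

106.2 kbps

Propagation delay = 36000000 / 300000000 = 120 ms.
Transmission budget = 525 − 120 = 405 ms.
R ≥ L / t_tx = 43000 bits / 0.405 s = 106.2 kbps.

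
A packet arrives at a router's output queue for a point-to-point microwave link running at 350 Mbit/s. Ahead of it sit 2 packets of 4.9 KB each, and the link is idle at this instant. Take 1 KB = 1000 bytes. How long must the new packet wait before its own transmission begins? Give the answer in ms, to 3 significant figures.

0.224 ms

Each queued packet: L/R = 39200/350000000 = 0.112 ms.
2 queued → 0.224 ms.
Queuing delay = 0.224 ms.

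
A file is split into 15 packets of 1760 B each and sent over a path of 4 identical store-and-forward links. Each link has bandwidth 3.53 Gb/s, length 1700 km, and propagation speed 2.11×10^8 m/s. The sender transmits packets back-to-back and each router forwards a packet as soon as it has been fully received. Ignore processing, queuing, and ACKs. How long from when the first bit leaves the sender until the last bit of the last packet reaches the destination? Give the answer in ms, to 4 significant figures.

32.30 ms

Per-hop transmission t_tx = L/R = 14080/3530000000 = 0.00398867 ms.
Per-hop propagation t_prop = 1700000/211000000 = 8.05687 ms.
Pipeline fill: first packet needs 4·t_tx to clear all hops; remaining 14 packets each add one t_tx.
Total = (4+15-1)·t_tx + 4·t_prop = 18·0.00398867 + 4·8.05687 = 32.30 ms.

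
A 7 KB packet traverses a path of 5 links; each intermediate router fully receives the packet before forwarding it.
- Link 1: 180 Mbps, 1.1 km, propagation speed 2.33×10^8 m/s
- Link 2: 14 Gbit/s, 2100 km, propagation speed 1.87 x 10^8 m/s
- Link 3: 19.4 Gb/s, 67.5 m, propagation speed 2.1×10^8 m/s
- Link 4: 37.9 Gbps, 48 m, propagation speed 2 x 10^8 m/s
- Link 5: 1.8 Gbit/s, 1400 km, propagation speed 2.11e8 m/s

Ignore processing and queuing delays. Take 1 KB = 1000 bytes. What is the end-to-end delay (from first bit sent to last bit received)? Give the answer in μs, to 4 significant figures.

L = 56000 bits.
Transmission delays (L/R per hop): 311.111, 4, 2.8866, 1.47757, 31.1111 μs; sum = 350.586 μs.
Propagation delays (d/s per hop): 4.72103, 11229.9, 0.321429, 0.24, 6635.07 μs; sum = 17870.3 μs.
End-to-end = 18220 μs.

18220 μs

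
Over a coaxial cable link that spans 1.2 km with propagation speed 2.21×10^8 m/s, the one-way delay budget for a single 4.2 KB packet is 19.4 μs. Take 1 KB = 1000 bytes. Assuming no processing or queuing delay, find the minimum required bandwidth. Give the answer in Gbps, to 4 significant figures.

2.405 Gbps

L = 33600 bits.
Propagation delay = 1200 / 221000000 = 5.42986 μs.
Transmission budget = 19.4 − 5.42986 = 13.9701 μs.
R ≥ L / t_tx = 33600 bits / 1.39701e-05 s = 2.405 Gbps.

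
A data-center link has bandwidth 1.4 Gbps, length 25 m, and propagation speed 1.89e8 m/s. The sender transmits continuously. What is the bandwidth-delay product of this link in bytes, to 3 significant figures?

Propagation delay = 25 / 189000000 = 1.32275e-07 s.
BDP = R × t_prop = 1400000000 × 1.32275e-07 = 185.185 bits.
In bytes: 185.185/8 = 23.1 bytes.

23.1 bytes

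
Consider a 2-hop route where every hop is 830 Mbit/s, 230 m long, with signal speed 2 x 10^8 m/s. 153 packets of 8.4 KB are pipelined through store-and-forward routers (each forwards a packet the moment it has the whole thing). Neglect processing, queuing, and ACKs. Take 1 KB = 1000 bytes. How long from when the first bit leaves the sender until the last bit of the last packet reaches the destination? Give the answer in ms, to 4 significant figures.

Per-hop transmission t_tx = L/R = 67200/830000000 = 0.0809639 ms.
Per-hop propagation t_prop = 230/200000000 = 0.00115 ms.
Pipeline fill: first packet needs 2·t_tx to clear all hops; remaining 152 packets each add one t_tx.
Total = (2+153-1)·t_tx + 2·t_prop = 154·0.0809639 + 2·0.00115 = 12.47 ms.

12.47 ms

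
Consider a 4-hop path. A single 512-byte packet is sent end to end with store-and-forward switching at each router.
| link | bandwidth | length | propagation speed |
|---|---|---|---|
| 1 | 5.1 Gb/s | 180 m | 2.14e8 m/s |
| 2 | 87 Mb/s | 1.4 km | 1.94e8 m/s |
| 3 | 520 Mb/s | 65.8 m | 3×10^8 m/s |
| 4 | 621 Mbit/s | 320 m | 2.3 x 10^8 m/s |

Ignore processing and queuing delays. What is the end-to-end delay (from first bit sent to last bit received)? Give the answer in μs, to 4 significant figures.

72.02 μs

L = 512 × 8 = 4096 bits.
Transmission delays (L/R per hop): 0.803137, 47.0805, 7.87692, 6.59581 μs; sum = 62.3563 μs.
Propagation delays (d/s per hop): 0.841121, 7.21649, 0.219333, 1.3913 μs; sum = 9.66825 μs.
End-to-end = 72.02 μs.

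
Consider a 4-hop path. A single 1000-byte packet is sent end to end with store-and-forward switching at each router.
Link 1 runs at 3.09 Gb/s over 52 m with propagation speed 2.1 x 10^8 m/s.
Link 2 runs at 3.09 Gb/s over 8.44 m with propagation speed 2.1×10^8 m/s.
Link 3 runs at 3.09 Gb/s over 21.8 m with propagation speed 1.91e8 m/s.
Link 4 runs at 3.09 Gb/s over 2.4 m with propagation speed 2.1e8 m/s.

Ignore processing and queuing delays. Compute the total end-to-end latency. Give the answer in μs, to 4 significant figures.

10.77 μs

L = 1000 × 8 = 8000 bits.
Transmission delay per hop = L/R = 8000/3090000000 = 2.589 μs; 4 hops → 10.356 μs.
Propagation delays (d/s per hop): 0.247619, 0.0401905, 0.114136, 0.0114286 μs; sum = 0.413374 μs.
End-to-end = 10.77 μs.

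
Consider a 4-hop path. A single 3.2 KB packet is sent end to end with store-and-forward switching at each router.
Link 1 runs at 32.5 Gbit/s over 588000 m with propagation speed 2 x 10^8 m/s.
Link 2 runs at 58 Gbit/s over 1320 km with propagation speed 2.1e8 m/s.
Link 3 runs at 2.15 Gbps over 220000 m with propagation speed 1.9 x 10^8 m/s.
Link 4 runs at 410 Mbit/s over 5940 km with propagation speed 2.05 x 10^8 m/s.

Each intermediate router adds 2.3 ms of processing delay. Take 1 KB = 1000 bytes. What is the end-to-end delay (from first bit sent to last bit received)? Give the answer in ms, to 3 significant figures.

46.3 ms

L = 25600 bits.
Transmission delays (L/R per hop): 0.000787692, 0.000441379, 0.011907, 0.062439 ms; sum = 0.0755751 ms.
Propagation delays (d/s per hop): 2.94, 6.28571, 1.15789, 28.9756 ms; sum = 39.3592 ms.
Processing at 3 router(s): 3 × 2.3 ms = 6.9 ms.
End-to-end = 46.3 ms.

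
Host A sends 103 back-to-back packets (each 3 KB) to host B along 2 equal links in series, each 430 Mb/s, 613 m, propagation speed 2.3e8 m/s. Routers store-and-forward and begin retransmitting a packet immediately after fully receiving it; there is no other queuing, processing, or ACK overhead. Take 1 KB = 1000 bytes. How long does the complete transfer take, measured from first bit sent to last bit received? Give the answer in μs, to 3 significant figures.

5810 μs

Per-hop transmission t_tx = L/R = 24000/430000000 = 55.814 μs.
Per-hop propagation t_prop = 613/2.3e+08 = 2.66522 μs.
Pipeline fill: first packet needs 2·t_tx to clear all hops; remaining 102 packets each add one t_tx.
Total = (2+103-1)·t_tx + 2·t_prop = 104·55.814 + 2·2.66522 = 5810 μs.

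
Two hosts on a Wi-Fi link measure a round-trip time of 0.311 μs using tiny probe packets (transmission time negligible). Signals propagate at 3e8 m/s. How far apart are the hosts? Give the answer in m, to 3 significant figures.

One-way propagation = RTT/2 = 0.1555 μs.
d = s × t = 300000000 × 1.555e-07 = 46.7 m.

46.7 m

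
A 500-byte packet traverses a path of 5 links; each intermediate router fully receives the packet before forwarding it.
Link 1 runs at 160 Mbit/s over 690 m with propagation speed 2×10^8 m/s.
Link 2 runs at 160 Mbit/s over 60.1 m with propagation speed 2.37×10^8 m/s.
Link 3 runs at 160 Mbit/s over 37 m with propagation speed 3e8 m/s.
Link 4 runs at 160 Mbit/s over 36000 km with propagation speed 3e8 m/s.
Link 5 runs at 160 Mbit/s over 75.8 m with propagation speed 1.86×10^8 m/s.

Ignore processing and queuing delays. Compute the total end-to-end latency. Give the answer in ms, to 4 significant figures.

120.1 ms

L = 500 × 8 = 4000 bits.
Transmission delay per hop = L/R = 4000/160000000 = 0.025 ms; 5 hops → 0.125 ms.
Propagation delays (d/s per hop): 0.00345, 0.000253586, 0.000123333, 120, 0.000407527 ms; sum = 120.004 ms.
End-to-end = 120.1 ms.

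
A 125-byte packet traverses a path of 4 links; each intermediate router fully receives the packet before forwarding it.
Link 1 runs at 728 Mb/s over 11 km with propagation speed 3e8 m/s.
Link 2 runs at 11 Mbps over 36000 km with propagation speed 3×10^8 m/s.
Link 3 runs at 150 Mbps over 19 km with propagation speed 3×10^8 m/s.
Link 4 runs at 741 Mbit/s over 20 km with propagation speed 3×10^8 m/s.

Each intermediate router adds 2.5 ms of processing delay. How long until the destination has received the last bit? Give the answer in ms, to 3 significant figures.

L = 125 × 8 = 1000 bits.
Transmission delays (L/R per hop): 0.00137363, 0.0909091, 0.00666667, 0.00134953 ms; sum = 0.100299 ms.
Propagation delays (d/s per hop): 0.0366667, 120, 0.0633333, 0.0666667 ms; sum = 120.167 ms.
Processing at 3 router(s): 3 × 2.5 ms = 7.5 ms.
End-to-end = 128 ms.

128 ms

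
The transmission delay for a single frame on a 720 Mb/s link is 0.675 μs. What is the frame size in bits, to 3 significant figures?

486 bits

L = R × t_tx = 720000000 b/s × 6.75e-07 s = 486 bits.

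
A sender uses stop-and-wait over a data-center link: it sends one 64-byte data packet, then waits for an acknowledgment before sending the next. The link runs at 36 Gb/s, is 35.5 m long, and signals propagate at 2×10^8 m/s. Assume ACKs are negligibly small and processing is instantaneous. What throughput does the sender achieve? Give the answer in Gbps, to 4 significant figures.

1.387 Gbps

t_tx = L/R = 512/36000000000 = 1.42222e-08 s.
t_prop = 35.5/200000000 = 1.775e-07 s; RTT = 3.55e-07 s.
Cycle = t_tx + RTT = 3.69222e-07 s.
Throughput = L / cycle = 512 / 3.69222e-07 = 1.387 Gbps.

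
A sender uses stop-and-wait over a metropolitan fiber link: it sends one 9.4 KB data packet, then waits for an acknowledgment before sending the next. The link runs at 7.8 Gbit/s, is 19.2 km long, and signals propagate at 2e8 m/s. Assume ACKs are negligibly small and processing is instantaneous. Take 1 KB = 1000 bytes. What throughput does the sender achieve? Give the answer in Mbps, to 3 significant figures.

373 Mbps

t_tx = L/R = 75200/7800000000 = 9.64103e-06 s.
t_prop = 19200/200000000 = 9.6e-05 s; RTT = 0.000192 s.
Cycle = t_tx + RTT = 0.000201641 s.
Throughput = L / cycle = 75200 / 0.000201641 = 373 Mbps.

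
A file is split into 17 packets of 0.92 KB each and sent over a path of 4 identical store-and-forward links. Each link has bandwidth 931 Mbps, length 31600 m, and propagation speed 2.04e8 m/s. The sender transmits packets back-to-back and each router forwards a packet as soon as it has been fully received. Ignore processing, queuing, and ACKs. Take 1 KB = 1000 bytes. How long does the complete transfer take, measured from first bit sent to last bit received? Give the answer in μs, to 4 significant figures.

Per-hop transmission t_tx = L/R = 7360/931000000 = 7.90548 μs.
Per-hop propagation t_prop = 31600/204000000 = 154.902 μs.
Pipeline fill: first packet needs 4·t_tx to clear all hops; remaining 16 packets each add one t_tx.
Total = (4+17-1)·t_tx + 4·t_prop = 20·7.90548 + 4·154.902 = 777.7 μs.

777.7 μs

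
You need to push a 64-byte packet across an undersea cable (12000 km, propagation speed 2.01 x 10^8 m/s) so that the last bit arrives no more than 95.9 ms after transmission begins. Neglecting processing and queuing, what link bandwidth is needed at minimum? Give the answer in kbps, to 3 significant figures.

L = 512 bits.
Propagation delay = 12000000 / 2.01e+08 = 59.7015 ms.
Transmission budget = 95.9 − 59.7015 = 36.1985 ms.
R ≥ L / t_tx = 512 bits / 0.0361985 s = 14.1 kbps.

14.1 kbps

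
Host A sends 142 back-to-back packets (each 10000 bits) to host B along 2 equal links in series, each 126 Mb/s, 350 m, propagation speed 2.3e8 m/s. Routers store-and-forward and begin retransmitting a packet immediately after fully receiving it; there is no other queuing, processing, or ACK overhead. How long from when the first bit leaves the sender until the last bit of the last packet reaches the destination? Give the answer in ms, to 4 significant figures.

11.35 ms

Per-hop transmission t_tx = L/R = 10000/126000000 = 0.0793651 ms.
Per-hop propagation t_prop = 350/2.3e+08 = 0.00152174 ms.
Pipeline fill: first packet needs 2·t_tx to clear all hops; remaining 141 packets each add one t_tx.
Total = (2+142-1)·t_tx + 2·t_prop = 143·0.0793651 + 2·0.00152174 = 11.35 ms.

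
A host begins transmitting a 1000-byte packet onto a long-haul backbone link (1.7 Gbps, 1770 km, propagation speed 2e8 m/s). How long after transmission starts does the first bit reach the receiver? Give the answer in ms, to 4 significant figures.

First bit experiences only propagation delay: d/s = 1770000/200000000 = 8.850 ms.

8.850 ms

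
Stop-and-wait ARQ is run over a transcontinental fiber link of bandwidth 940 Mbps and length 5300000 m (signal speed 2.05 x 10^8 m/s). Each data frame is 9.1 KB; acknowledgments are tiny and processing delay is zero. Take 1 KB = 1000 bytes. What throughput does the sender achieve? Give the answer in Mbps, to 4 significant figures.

1.406 Mbps

t_tx = L/R = 72800/940000000 = 7.74468e-05 s.
t_prop = 5300000/2.05e+08 = 0.0258537 s; RTT = 0.0517073 s.
Cycle = t_tx + RTT = 0.0517848 s.
Throughput = L / cycle = 72800 / 0.0517848 = 1.406 Mbps.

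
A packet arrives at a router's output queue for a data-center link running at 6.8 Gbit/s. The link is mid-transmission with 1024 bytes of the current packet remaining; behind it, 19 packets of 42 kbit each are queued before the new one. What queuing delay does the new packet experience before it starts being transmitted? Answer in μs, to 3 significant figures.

Each queued packet: L/R = 42000/6800000000 = 6.17647 μs.
19 queued → 117.353 μs.
Plus remaining 8192 bits of current packet: 1.20471 μs.
Queuing delay = 119 μs.

119 μs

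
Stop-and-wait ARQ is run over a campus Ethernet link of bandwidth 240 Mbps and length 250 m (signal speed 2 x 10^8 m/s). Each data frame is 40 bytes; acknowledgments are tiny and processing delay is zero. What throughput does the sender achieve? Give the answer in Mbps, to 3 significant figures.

t_tx = L/R = 320/240000000 = 1.33333e-06 s.
t_prop = 250/200000000 = 1.25e-06 s; RTT = 2.5e-06 s.
Cycle = t_tx + RTT = 3.83333e-06 s.
Throughput = L / cycle = 320 / 3.83333e-06 = 83.5 Mbps.

83.5 Mbps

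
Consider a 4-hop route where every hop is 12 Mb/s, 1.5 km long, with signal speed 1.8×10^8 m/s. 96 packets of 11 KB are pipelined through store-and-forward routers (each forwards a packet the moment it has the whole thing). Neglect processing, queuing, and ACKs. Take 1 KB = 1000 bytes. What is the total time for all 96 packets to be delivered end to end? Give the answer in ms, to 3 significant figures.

726 ms

Per-hop transmission t_tx = L/R = 88000/12000000 = 7.33333 ms.
Per-hop propagation t_prop = 1500/180000000 = 0.00833333 ms.
Pipeline fill: first packet needs 4·t_tx to clear all hops; remaining 95 packets each add one t_tx.
Total = (4+96-1)·t_tx + 4·t_prop = 99·7.33333 + 4·0.00833333 = 726 ms.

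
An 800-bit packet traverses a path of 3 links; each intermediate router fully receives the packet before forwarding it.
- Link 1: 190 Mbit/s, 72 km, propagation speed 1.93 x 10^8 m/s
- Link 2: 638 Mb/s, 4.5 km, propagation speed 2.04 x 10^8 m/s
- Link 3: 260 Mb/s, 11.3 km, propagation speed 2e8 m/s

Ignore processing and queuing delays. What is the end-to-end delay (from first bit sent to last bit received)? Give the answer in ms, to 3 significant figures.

0.460 ms

Transmission delays (L/R per hop): 0.00421053, 0.00125392, 0.00307692 ms; sum = 0.00854137 ms.
Propagation delays (d/s per hop): 0.373057, 0.0220588, 0.0565 ms; sum = 0.451616 ms.
End-to-end = 0.460 ms.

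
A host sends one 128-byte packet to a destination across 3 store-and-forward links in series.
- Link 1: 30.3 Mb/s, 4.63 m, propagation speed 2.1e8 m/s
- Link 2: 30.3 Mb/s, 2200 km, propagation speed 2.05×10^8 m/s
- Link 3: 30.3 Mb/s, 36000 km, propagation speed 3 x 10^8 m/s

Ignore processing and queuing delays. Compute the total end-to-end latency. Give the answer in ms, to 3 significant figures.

131 ms

L = 128 × 8 = 1024 bits.
Transmission delay per hop = L/R = 1024/30300000 = 0.0337954 ms; 3 hops → 0.101386 ms.
Propagation delays (d/s per hop): 2.20476e-05, 10.7317, 120 ms; sum = 130.732 ms.
End-to-end = 131 ms.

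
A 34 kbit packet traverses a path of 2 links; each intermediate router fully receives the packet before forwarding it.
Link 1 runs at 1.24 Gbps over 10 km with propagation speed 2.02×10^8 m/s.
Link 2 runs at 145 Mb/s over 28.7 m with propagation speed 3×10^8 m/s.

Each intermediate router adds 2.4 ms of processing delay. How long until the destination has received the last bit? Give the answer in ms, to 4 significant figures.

2.712 ms

L = 34000 bits.
Transmission delays (L/R per hop): 0.0274194, 0.234483 ms; sum = 0.261902 ms.
Propagation delays (d/s per hop): 0.049505, 9.56667e-05 ms; sum = 0.0496006 ms.
Processing at 1 router(s): 1 × 2.4 ms = 2.4 ms.
End-to-end = 2.712 ms.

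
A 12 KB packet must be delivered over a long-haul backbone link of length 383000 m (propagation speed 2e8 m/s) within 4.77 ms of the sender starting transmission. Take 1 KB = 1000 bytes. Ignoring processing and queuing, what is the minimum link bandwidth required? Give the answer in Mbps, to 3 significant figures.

L = 96000 bits.
Propagation delay = 383000 / 200000000 = 1.915 ms.
Transmission budget = 4.77 − 1.915 = 2.855 ms.
R ≥ L / t_tx = 96000 bits / 0.002855 s = 33.6 Mbps.

33.6 Mbps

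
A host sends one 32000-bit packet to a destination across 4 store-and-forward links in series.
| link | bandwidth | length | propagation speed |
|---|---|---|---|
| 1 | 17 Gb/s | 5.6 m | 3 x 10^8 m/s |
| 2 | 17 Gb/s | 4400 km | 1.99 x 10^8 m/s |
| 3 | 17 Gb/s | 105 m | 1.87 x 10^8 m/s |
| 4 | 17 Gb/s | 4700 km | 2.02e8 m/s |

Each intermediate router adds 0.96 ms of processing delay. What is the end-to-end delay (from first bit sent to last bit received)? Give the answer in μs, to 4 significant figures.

48270 μs

Transmission delay per hop = L/R = 32000/17000000000 = 1.88235 μs; 4 hops → 7.52941 μs.
Propagation delays (d/s per hop): 0.0186667, 22110.6, 0.561497, 23267.3 μs; sum = 45378.5 μs.
Processing at 3 router(s): 3 × 0.96 ms = 2880 μs.
End-to-end = 48270 μs.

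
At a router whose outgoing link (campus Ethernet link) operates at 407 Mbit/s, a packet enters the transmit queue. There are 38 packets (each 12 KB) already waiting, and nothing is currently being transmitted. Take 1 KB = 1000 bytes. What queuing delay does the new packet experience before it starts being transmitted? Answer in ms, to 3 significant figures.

8.96 ms

Each queued packet: L/R = 96000/407000000 = 0.235872 ms.
38 queued → 8.96314 ms.
Queuing delay = 8.96 ms.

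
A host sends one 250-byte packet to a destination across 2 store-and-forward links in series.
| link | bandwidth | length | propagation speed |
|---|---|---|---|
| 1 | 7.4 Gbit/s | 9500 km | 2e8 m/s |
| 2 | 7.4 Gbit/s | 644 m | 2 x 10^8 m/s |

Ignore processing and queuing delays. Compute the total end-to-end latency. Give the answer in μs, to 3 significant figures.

L = 250 × 8 = 2000 bits.
Transmission delay per hop = L/R = 2000/7400000000 = 0.27027 μs; 2 hops → 0.540541 μs.
Propagation delays (d/s per hop): 47500, 3.22 μs; sum = 47503.2 μs.
End-to-end = 47500 μs.

47500 μs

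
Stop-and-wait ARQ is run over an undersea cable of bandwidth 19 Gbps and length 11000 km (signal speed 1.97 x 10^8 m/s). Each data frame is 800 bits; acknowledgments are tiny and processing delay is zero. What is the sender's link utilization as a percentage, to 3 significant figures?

t_tx = L/R = 800/19000000000 = 4.21053e-08 s.
t_prop = 11000000/197000000 = 0.0558376 s; RTT = 0.111675 s.
Cycle = t_tx + RTT = 0.111675 s.
Utilization = t_tx / cycle = 4.21053e-08/0.111675 = 0.0000377 %.

0.0000377 %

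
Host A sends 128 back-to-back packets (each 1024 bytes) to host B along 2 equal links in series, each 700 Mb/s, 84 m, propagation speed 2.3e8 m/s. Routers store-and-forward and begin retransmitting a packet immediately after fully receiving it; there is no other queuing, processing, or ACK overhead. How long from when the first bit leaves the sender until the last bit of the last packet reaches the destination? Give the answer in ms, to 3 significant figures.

1.51 ms

Per-hop transmission t_tx = L/R = 8192/700000000 = 0.0117029 ms.
Per-hop propagation t_prop = 84/2.3e+08 = 0.000365217 ms.
Pipeline fill: first packet needs 2·t_tx to clear all hops; remaining 127 packets each add one t_tx.
Total = (2+128-1)·t_tx + 2·t_prop = 129·0.0117029 + 2·0.000365217 = 1.51 ms.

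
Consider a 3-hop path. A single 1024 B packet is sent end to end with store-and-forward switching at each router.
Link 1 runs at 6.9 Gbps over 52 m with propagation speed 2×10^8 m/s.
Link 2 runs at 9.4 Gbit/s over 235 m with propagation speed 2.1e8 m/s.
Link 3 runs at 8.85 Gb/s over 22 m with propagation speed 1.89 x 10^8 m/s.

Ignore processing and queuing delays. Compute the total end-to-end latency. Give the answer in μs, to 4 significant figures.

4.480 μs

L = 1024 × 8 = 8192 bits.
Transmission delays (L/R per hop): 1.18725, 0.871489, 0.92565 μs; sum = 2.98439 μs.
Propagation delays (d/s per hop): 0.26, 1.11905, 0.116402 μs; sum = 1.49545 μs.
End-to-end = 4.480 μs.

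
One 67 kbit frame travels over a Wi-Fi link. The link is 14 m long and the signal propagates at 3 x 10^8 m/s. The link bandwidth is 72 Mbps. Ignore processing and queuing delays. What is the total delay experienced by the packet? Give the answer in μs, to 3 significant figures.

L = 67000 bits.
Transmission delay = L/R = 67000 / 72000000 = 930.556 μs.
Propagation delay = d/s = 14 m / 300000000 m/s = 0.0466667 μs.
Total = 931 μs.

931 μs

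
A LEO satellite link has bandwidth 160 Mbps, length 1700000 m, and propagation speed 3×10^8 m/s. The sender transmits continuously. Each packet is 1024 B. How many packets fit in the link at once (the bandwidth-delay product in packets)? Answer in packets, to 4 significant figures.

Propagation delay = 1700000 / 300000000 = 0.00566667 s.
BDP = R × t_prop = 160000000 × 0.00566667 = 906667 bits.
In packets of 8192 bits: 110.7 packets.

110.7 packets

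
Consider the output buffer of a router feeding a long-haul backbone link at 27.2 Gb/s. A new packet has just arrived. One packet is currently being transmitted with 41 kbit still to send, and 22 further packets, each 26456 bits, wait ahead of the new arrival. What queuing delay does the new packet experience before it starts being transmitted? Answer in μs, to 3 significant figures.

22.9 μs

Each queued packet: L/R = 26456/27200000000 = 0.972647 μs.
22 queued → 21.3982 μs.
Plus remaining 41000 bits of current packet: 1.50735 μs.
Queuing delay = 22.9 μs.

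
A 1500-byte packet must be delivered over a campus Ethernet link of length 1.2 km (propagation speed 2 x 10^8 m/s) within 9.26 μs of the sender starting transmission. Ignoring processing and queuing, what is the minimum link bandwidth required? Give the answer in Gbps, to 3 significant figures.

L = 12000 bits.
Propagation delay = 1200 / 200000000 = 6 μs.
Transmission budget = 9.26 − 6 = 3.26 μs.
R ≥ L / t_tx = 12000 bits / 3.26e-06 s = 3.68 Gbps.

3.68 Gbps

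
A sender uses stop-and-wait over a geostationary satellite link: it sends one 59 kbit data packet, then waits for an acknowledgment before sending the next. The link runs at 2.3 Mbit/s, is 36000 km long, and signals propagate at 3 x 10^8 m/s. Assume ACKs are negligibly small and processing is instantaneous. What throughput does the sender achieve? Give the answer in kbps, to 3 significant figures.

222 kbps

t_tx = L/R = 59000/2300000 = 0.0256522 s.
t_prop = 36000000/300000000 = 0.12 s; RTT = 0.24 s.
Cycle = t_tx + RTT = 0.265652 s.
Throughput = L / cycle = 59000 / 0.265652 = 222 kbps.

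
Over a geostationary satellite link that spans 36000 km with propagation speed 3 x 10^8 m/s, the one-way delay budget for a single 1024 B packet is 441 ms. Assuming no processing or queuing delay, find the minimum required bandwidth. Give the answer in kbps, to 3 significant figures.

L = 8192 bits.
Propagation delay = 36000000 / 300000000 = 120 ms.
Transmission budget = 441 − 120 = 321 ms.
R ≥ L / t_tx = 8192 bits / 0.321 s = 25.5 kbps.

25.5 kbps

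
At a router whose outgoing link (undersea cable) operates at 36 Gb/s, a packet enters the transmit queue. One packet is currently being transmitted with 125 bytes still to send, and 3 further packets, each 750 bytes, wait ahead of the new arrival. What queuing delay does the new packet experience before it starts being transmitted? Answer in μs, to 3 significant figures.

0.528 μs

Each queued packet: L/R = 6000/36000000000 = 0.166667 μs.
3 queued → 0.5 μs.
Plus remaining 1000 bits of current packet: 0.0277778 μs.
Queuing delay = 0.528 μs.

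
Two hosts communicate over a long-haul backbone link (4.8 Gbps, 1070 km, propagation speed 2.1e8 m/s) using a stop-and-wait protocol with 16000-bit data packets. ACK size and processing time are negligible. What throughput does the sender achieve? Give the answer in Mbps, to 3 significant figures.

t_tx = L/R = 16000/4800000000 = 3.33333e-06 s.
t_prop = 1070000/210000000 = 0.00509524 s; RTT = 0.0101905 s.
Cycle = t_tx + RTT = 0.0101938 s.
Throughput = L / cycle = 16000 / 0.0101938 = 1.57 Mbps.

1.57 Mbps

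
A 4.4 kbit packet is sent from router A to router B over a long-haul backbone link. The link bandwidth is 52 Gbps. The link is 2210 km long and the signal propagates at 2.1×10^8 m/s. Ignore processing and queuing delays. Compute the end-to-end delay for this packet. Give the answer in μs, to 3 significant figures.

L = 4400 bits.
Transmission delay = L/R = 4400 / 52000000000 = 0.0846154 μs.
Propagation delay = d/s = 2210000 m / 210000000 m/s = 10523.8 μs.
Total = 10500 μs.

10500 μs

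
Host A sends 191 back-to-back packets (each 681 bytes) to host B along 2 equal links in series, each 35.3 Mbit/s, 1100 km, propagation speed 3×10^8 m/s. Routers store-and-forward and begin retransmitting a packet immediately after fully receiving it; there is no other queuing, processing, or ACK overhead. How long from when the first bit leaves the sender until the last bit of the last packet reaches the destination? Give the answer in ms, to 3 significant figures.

37.0 ms

Per-hop transmission t_tx = L/R = 5448/35300000 = 0.154334 ms.
Per-hop propagation t_prop = 1100000/300000000 = 3.66667 ms.
Pipeline fill: first packet needs 2·t_tx to clear all hops; remaining 190 packets each add one t_tx.
Total = (2+191-1)·t_tx + 2·t_prop = 192·0.154334 + 2·3.66667 = 37.0 ms.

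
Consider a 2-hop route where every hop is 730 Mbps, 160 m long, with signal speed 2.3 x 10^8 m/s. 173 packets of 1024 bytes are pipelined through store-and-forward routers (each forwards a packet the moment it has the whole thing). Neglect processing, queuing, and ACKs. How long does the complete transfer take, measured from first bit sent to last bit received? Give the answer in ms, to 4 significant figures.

Per-hop transmission t_tx = L/R = 8192/730000000 = 0.0112219 ms.
Per-hop propagation t_prop = 160/2.3e+08 = 0.000695652 ms.
Pipeline fill: first packet needs 2·t_tx to clear all hops; remaining 172 packets each add one t_tx.
Total = (2+173-1)·t_tx + 2·t_prop = 174·0.0112219 + 2·0.000695652 = 1.954 ms.

1.954 ms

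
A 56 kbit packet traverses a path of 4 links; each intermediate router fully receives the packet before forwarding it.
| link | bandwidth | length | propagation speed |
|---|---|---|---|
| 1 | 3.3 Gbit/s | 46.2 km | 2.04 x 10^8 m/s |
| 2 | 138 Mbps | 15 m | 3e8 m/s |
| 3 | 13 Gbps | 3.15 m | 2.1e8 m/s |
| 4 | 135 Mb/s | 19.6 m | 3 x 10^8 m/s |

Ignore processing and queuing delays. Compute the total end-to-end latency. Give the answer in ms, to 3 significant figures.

1.07 ms

L = 56000 bits.
Transmission delays (L/R per hop): 0.0169697, 0.405797, 0.00430769, 0.414815 ms; sum = 0.841889 ms.
Propagation delays (d/s per hop): 0.226471, 5e-05, 1.5e-05, 6.53333e-05 ms; sum = 0.226601 ms.
End-to-end = 1.07 ms.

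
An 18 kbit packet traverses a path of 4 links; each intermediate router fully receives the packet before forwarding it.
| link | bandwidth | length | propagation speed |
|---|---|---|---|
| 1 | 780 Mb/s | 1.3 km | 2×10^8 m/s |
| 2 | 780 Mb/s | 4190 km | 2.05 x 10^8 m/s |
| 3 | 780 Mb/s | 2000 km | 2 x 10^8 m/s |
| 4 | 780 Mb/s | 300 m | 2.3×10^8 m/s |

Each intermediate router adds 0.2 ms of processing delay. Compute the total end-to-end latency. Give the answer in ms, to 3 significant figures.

L = 18000 bits.
Transmission delay per hop = L/R = 18000/780000000 = 0.0230769 ms; 4 hops → 0.0923077 ms.
Propagation delays (d/s per hop): 0.0065, 20.439, 10, 0.00130435 ms; sum = 30.4468 ms.
Processing at 3 router(s): 3 × 0.2 ms = 0.6 ms.
End-to-end = 31.1 ms.

31.1 ms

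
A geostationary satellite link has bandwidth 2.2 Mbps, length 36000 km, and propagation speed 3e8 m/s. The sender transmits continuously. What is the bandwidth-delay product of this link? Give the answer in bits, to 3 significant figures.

Propagation delay = 36000000 / 300000000 = 0.12 s.
BDP = R × t_prop = 2200000 × 0.12 = 264000 bits.

264000 bits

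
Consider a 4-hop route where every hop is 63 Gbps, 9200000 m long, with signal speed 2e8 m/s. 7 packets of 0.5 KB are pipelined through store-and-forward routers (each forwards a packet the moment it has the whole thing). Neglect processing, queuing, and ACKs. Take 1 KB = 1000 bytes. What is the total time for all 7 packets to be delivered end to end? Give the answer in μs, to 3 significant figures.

Per-hop transmission t_tx = L/R = 4000/63000000000 = 0.0634921 μs.
Per-hop propagation t_prop = 9200000/200000000 = 46000 μs.
Pipeline fill: first packet needs 4·t_tx to clear all hops; remaining 6 packets each add one t_tx.
Total = (4+7-1)·t_tx + 4·t_prop = 10·0.0634921 + 4·46000 = 184000 μs.

184000 μs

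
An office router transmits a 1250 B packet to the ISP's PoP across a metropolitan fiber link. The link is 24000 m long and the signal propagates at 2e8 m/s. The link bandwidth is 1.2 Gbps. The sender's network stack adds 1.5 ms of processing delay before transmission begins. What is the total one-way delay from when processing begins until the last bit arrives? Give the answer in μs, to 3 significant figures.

L = 1250 × 8 = 10000 bits.
Transmission delay = L/R = 10000 / 1200000000 = 8.33333 μs.
Propagation delay = d/s = 24000 m / 200000000 m/s = 120 μs.
Plus processing delay 1.5 ms = 1500 μs.
Total = 1630 μs.

1630 μs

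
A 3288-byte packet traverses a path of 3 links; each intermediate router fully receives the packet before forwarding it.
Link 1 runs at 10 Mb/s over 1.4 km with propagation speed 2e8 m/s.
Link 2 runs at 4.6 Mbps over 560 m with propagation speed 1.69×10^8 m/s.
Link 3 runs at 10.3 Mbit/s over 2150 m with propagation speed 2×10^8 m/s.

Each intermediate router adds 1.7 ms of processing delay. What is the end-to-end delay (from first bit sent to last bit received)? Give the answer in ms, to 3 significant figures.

L = 3288 × 8 = 26304 bits.
Transmission delays (L/R per hop): 2.6304, 5.71826, 2.55379 ms; sum = 10.9024 ms.
Propagation delays (d/s per hop): 0.007, 0.00331361, 0.01075 ms; sum = 0.0210636 ms.
Processing at 2 router(s): 2 × 1.7 ms = 3.4 ms.
End-to-end = 14.3 ms.

14.3 ms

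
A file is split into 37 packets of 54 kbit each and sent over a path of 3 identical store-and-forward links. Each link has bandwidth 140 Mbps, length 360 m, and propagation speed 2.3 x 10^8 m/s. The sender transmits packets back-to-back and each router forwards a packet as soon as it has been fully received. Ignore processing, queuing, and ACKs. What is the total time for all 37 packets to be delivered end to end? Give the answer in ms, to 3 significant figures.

Per-hop transmission t_tx = L/R = 54000/140000000 = 0.385714 ms.
Per-hop propagation t_prop = 360/2.3e+08 = 0.00156522 ms.
Pipeline fill: first packet needs 3·t_tx to clear all hops; remaining 36 packets each add one t_tx.
Total = (3+37-1)·t_tx + 3·t_prop = 39·0.385714 + 3·0.00156522 = 15.0 ms.

15.0 ms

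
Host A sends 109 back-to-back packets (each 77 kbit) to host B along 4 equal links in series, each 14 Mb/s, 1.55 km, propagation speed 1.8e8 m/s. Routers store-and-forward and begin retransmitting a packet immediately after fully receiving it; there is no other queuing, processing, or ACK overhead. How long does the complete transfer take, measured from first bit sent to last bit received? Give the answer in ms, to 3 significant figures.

616 ms

Per-hop transmission t_tx = L/R = 77000/14000000 = 5.5 ms.
Per-hop propagation t_prop = 1550/180000000 = 0.00861111 ms.
Pipeline fill: first packet needs 4·t_tx to clear all hops; remaining 108 packets each add one t_tx.
Total = (4+109-1)·t_tx + 4·t_prop = 112·5.5 + 4·0.00861111 = 616 ms.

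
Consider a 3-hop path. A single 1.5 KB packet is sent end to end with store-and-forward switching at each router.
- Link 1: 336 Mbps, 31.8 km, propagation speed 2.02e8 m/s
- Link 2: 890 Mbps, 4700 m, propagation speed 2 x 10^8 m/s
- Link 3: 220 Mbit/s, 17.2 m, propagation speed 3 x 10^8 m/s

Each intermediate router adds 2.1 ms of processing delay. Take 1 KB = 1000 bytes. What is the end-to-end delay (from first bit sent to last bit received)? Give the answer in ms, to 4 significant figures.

L = 12000 bits.
Transmission delays (L/R per hop): 0.0357143, 0.0134831, 0.0545455 ms; sum = 0.103743 ms.
Propagation delays (d/s per hop): 0.157426, 0.0235, 5.73333e-05 ms; sum = 0.180983 ms.
Processing at 2 router(s): 2 × 2.1 ms = 4.2 ms.
End-to-end = 4.485 ms.

4.485 ms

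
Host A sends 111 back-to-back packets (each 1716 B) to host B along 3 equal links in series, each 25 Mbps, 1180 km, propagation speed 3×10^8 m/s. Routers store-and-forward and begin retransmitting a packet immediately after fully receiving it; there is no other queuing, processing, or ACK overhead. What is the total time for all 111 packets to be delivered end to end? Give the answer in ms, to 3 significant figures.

Per-hop transmission t_tx = L/R = 13728/25000000 = 0.54912 ms.
Per-hop propagation t_prop = 1180000/300000000 = 3.93333 ms.
Pipeline fill: first packet needs 3·t_tx to clear all hops; remaining 110 packets each add one t_tx.
Total = (3+111-1)·t_tx + 3·t_prop = 113·0.54912 + 3·3.93333 = 73.9 ms.

73.9 ms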